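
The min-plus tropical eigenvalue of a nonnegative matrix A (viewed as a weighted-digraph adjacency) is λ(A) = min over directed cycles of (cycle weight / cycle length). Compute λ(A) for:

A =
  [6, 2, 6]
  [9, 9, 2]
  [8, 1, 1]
λ(A) = 1

Enumerate directed cycles and compute their means (weight / length). Sample:
  cycle 0 → 0: weight = 6, length = 1, mean = 6/1 ≈ 6.000
  cycle 1 → 1: weight = 9, length = 1, mean = 9/1 ≈ 9.000
  cycle 2 → 2: weight = 1, length = 1, mean = 1/1 ≈ 1.000
  cycle 0 → 1 → 0: weight = 11, length = 2, mean = 11/2 ≈ 5.500
  cycle 0 → 2 → 0: weight = 14, length = 2, mean = 14/2 ≈ 7.000
  cycle 1 → 0 → 1: weight = 11, length = 2, mean = 11/2 ≈ 5.500
Minimum mean = 1.000, attained e.g. along the cycle 2 → 2 with weight 1 and length 1. So λ(A) = 1/1 = 1.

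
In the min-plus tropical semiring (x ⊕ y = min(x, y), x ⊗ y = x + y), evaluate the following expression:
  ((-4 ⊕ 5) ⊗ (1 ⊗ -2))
((-4 ⊕ 5) ⊗ (1 ⊗ -2)) = -5

Expand innermost to outermost. Recall ⊕ takes the minimum of its arguments and ⊗ takes their sum. Working out the expression ((-4 ⊕ 5) ⊗ (1 ⊗ -2)) gives -5.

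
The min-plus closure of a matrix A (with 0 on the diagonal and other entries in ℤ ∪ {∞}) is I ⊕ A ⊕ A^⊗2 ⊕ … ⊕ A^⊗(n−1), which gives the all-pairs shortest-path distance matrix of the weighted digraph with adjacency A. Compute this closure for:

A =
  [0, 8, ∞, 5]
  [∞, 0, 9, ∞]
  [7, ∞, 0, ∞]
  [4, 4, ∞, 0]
Closure =
  [0, 8, 17, 5]
  [16, 0, 9, 21]
  [7, 15, 0, 12]
  [4, 4, 13, 0]

This is the Floyd-Warshall all-pairs shortest-path computation. For each intermediate vertex k = 0, 1, …, 3, update dist[i][j] ← min(dist[i][j], dist[i][k] + dist[k][j]). The final matrix gives, for each (i, j), the minimum total weight of any directed path from i to j (possibly empty when i = j).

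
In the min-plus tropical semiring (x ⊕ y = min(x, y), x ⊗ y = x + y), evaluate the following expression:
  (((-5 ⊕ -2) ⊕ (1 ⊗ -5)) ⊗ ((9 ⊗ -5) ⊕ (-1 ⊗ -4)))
(((-5 ⊕ -2) ⊕ (1 ⊗ -5)) ⊗ ((9 ⊗ -5) ⊕ (-1 ⊗ -4))) = -10

Expand innermost to outermost. Recall ⊕ takes the minimum of its arguments and ⊗ takes their sum. Working out the expression (((-5 ⊕ -2) ⊕ (1 ⊗ -5)) ⊗ ((9 ⊗ -5) ⊕ (-1 ⊗ -4))) gives -10.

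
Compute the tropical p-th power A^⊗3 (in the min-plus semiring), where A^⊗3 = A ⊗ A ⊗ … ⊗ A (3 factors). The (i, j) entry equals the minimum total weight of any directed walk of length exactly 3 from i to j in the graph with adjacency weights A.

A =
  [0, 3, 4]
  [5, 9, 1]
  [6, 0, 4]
A^⊗3 =
  [0, 3, 4]
  [5, 5, 2]
  [5, 1, 5]

Each entry (A^⊗3)_ij equals the minimum over all length-3 walks i = v_0 → v_1 → … → v_3 = j of Σ_t A[v_t][v_{t+1}]. For example, for (i, j) = (0, 2) we minimise over 9 possible intermediate vertex sequences; the minimum is 4, attained along the walk 0 → 0 → 0 → 2.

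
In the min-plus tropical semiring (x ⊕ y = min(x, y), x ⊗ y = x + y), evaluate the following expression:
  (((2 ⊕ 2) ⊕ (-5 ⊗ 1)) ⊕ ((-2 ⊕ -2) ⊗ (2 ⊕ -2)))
(((2 ⊕ 2) ⊕ (-5 ⊗ 1)) ⊕ ((-2 ⊕ -2) ⊗ (2 ⊕ -2))) = -4

Expand innermost to outermost. Recall ⊕ takes the minimum of its arguments and ⊗ takes their sum. Working out the expression (((2 ⊕ 2) ⊕ (-5 ⊗ 1)) ⊕ ((-2 ⊕ -2) ⊗ (2 ⊕ -2))) gives -4.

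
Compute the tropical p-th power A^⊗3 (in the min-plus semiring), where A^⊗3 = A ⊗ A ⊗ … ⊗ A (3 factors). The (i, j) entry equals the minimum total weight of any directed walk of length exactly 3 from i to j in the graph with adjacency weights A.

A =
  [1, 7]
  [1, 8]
A^⊗3 =
  [3, 9]
  [3, 9]

Each entry (A^⊗3)_ij equals the minimum over all length-3 walks i = v_0 → v_1 → … → v_3 = j of Σ_t A[v_t][v_{t+1}]. For example, for (i, j) = (0, 1) we minimise over 4 possible intermediate vertex sequences; the minimum is 9, attained along the walk 0 → 0 → 0 → 1.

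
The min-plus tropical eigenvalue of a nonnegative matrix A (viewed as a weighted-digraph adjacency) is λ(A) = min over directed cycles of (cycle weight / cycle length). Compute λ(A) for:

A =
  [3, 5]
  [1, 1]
λ(A) = 1

Enumerate directed cycles and compute their means (weight / length). Sample:
  cycle 0 → 0: weight = 3, length = 1, mean = 3/1 ≈ 3.000
  cycle 1 → 1: weight = 1, length = 1, mean = 1/1 ≈ 1.000
  cycle 0 → 1 → 0: weight = 6, length = 2, mean = 6/2 ≈ 3.000
  cycle 1 → 0 → 1: weight = 6, length = 2, mean = 6/2 ≈ 3.000
Minimum mean = 1.000, attained e.g. along the cycle 1 → 1 with weight 1 and length 1. So λ(A) = 1/1 = 1.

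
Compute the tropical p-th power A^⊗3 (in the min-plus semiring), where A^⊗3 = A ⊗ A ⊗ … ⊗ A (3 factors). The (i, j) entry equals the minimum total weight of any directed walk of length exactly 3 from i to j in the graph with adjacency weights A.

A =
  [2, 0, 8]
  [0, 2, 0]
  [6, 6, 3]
A^⊗3 =
  [2, 0, 2]
  [0, 2, 0]
  [6, 6, 6]

Each entry (A^⊗3)_ij equals the minimum over all length-3 walks i = v_0 → v_1 → … → v_3 = j of Σ_t A[v_t][v_{t+1}]. For example, for (i, j) = (0, 2) we minimise over 9 possible intermediate vertex sequences; the minimum is 2, attained along the walk 0 → 0 → 1 → 2.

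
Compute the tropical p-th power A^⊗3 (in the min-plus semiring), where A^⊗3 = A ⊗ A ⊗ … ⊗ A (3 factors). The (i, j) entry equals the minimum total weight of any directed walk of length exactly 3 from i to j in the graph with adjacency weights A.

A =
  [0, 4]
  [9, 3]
A^⊗3 =
  [0, 4]
  [9, 9]

Each entry (A^⊗3)_ij equals the minimum over all length-3 walks i = v_0 → v_1 → … → v_3 = j of Σ_t A[v_t][v_{t+1}]. For example, for (i, j) = (0, 1) we minimise over 4 possible intermediate vertex sequences; the minimum is 4, attained along the walk 0 → 0 → 0 → 1.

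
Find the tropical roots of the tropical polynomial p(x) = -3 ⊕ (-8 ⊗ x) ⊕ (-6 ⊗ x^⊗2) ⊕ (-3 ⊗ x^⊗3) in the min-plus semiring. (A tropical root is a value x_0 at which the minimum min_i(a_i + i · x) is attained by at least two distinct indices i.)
Roots: {-3, -2, 5}

Each tropical root is a break point of the lower envelope of the lines y = a_i + i · x (there are 4 lines, with slopes 0, 1, ..., 3). Only the lines that attain the minimum somewhere contribute to roots; other lines are dominated. Here the surviving (envelope) indices are i = 3, i = 2, i = 1, i = 0.
Intersections between consecutive envelope lines give the roots: for adjacent envelope indices i < j the intersection is x = (a_i − a_j) / (j − i). Reading off the sorted break points: {-3, -2, 5}.
Verification: at each break x_0, at least two indices attain the minimum of min_i(a_i + i · x_0).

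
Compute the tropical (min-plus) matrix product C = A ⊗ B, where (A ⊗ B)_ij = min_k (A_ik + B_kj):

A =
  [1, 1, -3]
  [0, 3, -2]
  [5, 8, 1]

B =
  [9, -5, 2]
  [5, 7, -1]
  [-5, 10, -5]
A ⊗ B =
  [-8, -4, -8]
  [-7, -5, -7]
  [-4, 0, -4]

Apply the min-plus product entry-by-entry:
  C[0][0] = min over k of (A[0][0] + B[0][0] = 1 + 9 = 10, A[0][1] + B[1][0] = 1 + 5 = 6, A[0][2] + B[2][0] = -3 + -5 = -8) = -8 (attained at k = 2)
  C[0][1] = min over k of (A[0][0] + B[0][1] = 1 + -5 = -4, A[0][1] + B[1][1] = 1 + 7 = 8, A[0][2] + B[2][1] = -3 + 10 = 7) = -4 (attained at k = 0)
  C[0][2] = min over k of (A[0][0] + B[0][2] = 1 + 2 = 3, A[0][1] + B[1][2] = 1 + -1 = 0, A[0][2] + B[2][2] = -3 + -5 = -8) = -8 (attained at k = 2)
  C[1][0] = min over k of (A[1][0] + B[0][0] = 0 + 9 = 9, A[1][1] + B[1][0] = 3 + 5 = 8, A[1][2] + B[2][0] = -2 + -5 = -7) = -7 (attained at k = 2)
  C[1][1] = min over k of (A[1][0] + B[0][1] = 0 + -5 = -5, A[1][1] + B[1][1] = 3 + 7 = 10, A[1][2] + B[2][1] = -2 + 10 = 8) = -5 (attained at k = 0)
  C[1][2] = min over k of (A[1][0] + B[0][2] = 0 + 2 = 2, A[1][1] + B[1][2] = 3 + -1 = 2, A[1][2] + B[2][2] = -2 + -5 = -7) = -7 (attained at k = 2)
  C[2][0] = min over k of (A[2][0] + B[0][0] = 5 + 9 = 14, A[2][1] + B[1][0] = 8 + 5 = 13, A[2][2] + B[2][0] = 1 + -5 = -4) = -4 (attained at k = 2)
  C[2][1] = min over k of (A[2][0] + B[0][1] = 5 + -5 = 0, A[2][1] + B[1][1] = 8 + 7 = 15, A[2][2] + B[2][1] = 1 + 10 = 11) = 0 (attained at k = 0)
  C[2][2] = min over k of (A[2][0] + B[0][2] = 5 + 2 = 7, A[2][1] + B[1][2] = 8 + -1 = 7, A[2][2] + B[2][2] = 1 + -5 = -4) = -4 (attained at k = 2)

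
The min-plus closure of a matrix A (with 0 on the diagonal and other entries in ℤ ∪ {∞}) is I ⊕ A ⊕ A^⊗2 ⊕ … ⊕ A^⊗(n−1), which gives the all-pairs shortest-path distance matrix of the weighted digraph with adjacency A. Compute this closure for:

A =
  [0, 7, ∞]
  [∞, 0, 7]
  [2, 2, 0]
Closure =
  [0, 7, 14]
  [9, 0, 7]
  [2, 2, 0]

This is the Floyd-Warshall all-pairs shortest-path computation. For each intermediate vertex k = 0, 1, …, 2, update dist[i][j] ← min(dist[i][j], dist[i][k] + dist[k][j]). The final matrix gives, for each (i, j), the minimum total weight of any directed path from i to j (possibly empty when i = j).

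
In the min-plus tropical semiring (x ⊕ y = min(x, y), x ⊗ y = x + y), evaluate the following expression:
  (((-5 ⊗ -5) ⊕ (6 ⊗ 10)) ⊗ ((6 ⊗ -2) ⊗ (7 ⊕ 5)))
(((-5 ⊗ -5) ⊕ (6 ⊗ 10)) ⊗ ((6 ⊗ -2) ⊗ (7 ⊕ 5))) = -1

Expand innermost to outermost. Recall ⊕ takes the minimum of its arguments and ⊗ takes their sum. Working out the expression (((-5 ⊗ -5) ⊕ (6 ⊗ 10)) ⊗ ((6 ⊗ -2) ⊗ (7 ⊕ 5))) gives -1.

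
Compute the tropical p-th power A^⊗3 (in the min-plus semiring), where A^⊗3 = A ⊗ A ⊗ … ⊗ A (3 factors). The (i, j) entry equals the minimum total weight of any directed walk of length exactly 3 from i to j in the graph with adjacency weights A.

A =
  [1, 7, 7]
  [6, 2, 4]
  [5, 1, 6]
A^⊗3 =
  [3, 9, 9]
  [8, 6, 8]
  [7, 5, 7]

Each entry (A^⊗3)_ij equals the minimum over all length-3 walks i = v_0 → v_1 → … → v_3 = j of Σ_t A[v_t][v_{t+1}]. For example, for (i, j) = (0, 2) we minimise over 9 possible intermediate vertex sequences; the minimum is 9, attained along the walk 0 → 0 → 0 → 2.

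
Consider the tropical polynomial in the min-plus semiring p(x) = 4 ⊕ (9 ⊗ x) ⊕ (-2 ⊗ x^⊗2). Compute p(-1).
p(-1) = -4

A tropical monomial a ⊗ x^⊗i evaluates to a + i · x. Evaluating each term at x = -1:
  Term 0 contributes 4 + 0 · -1 = 4
  Term 1 contributes 9 + 1 · -1 = 8
  Term 2 contributes -2 + 2 · -1 = -4
p(-1) = ⊕ of these = min[4, 8, -4] = -4.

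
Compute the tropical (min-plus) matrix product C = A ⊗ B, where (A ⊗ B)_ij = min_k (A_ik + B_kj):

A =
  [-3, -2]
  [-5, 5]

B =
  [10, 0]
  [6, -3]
A ⊗ B =
  [4, -5]
  [5, -5]

Apply the min-plus product entry-by-entry:
  C[0][0] = min over k of (A[0][0] + B[0][0] = -3 + 10 = 7, A[0][1] + B[1][0] = -2 + 6 = 4) = 4 (attained at k = 1)
  C[0][1] = min over k of (A[0][0] + B[0][1] = -3 + 0 = -3, A[0][1] + B[1][1] = -2 + -3 = -5) = -5 (attained at k = 1)
  C[1][0] = min over k of (A[1][0] + B[0][0] = -5 + 10 = 5, A[1][1] + B[1][0] = 5 + 6 = 11) = 5 (attained at k = 0)
  C[1][1] = min over k of (A[1][0] + B[0][1] = -5 + 0 = -5, A[1][1] + B[1][1] = 5 + -3 = 2) = -5 (attained at k = 0)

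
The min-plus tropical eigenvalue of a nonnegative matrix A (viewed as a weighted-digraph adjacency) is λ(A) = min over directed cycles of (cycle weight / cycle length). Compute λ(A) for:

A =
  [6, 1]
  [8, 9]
λ(A) = 9/2

Enumerate directed cycles and compute their means (weight / length). Sample:
  cycle 0 → 0: weight = 6, length = 1, mean = 6/1 ≈ 6.000
  cycle 1 → 1: weight = 9, length = 1, mean = 9/1 ≈ 9.000
  cycle 0 → 1 → 0: weight = 9, length = 2, mean = 9/2 ≈ 4.500
  cycle 1 → 0 → 1: weight = 9, length = 2, mean = 9/2 ≈ 4.500
Minimum mean = 4.500, attained e.g. along the cycle 0 → 1 → 0 with weight 9 and length 2. So λ(A) = 9/2 = 9/2.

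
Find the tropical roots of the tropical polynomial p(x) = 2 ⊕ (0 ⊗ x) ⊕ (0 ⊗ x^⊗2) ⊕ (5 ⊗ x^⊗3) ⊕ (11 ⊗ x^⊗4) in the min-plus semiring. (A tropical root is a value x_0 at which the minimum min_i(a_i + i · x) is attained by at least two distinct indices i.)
Roots: {-6, -5, 0, 2}

Each tropical root is a break point of the lower envelope of the lines y = a_i + i · x (there are 5 lines, with slopes 0, 1, ..., 4). Only the lines that attain the minimum somewhere contribute to roots; other lines are dominated. Here the surviving (envelope) indices are i = 4, i = 3, i = 2, i = 1, i = 0.
Intersections between consecutive envelope lines give the roots: for adjacent envelope indices i < j the intersection is x = (a_i − a_j) / (j − i). Reading off the sorted break points: {-6, -5, 0, 2}.
Verification: at each break x_0, at least two indices attain the minimum of min_i(a_i + i · x_0).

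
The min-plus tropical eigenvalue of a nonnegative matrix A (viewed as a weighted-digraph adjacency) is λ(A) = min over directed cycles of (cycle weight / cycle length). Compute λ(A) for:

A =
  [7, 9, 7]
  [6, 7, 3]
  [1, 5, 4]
λ(A) = 4

Enumerate directed cycles and compute their means (weight / length). Sample:
  cycle 0 → 0: weight = 7, length = 1, mean = 7/1 ≈ 7.000
  cycle 1 → 1: weight = 7, length = 1, mean = 7/1 ≈ 7.000
  cycle 2 → 2: weight = 4, length = 1, mean = 4/1 ≈ 4.000
  cycle 0 → 1 → 0: weight = 15, length = 2, mean = 15/2 ≈ 7.500
  cycle 0 → 2 → 0: weight = 8, length = 2, mean = 8/2 ≈ 4.000
  cycle 1 → 0 → 1: weight = 15, length = 2, mean = 15/2 ≈ 7.500
Minimum mean = 4.000, attained e.g. along the cycle 2 → 2 with weight 4 and length 1. So λ(A) = 4/1 = 4.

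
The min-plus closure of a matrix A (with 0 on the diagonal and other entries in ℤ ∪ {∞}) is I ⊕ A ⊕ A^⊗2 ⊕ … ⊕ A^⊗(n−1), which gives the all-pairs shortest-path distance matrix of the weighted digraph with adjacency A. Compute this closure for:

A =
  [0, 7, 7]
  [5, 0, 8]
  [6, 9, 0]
Closure =
  [0, 7, 7]
  [5, 0, 8]
  [6, 9, 0]

This is the Floyd-Warshall all-pairs shortest-path computation. For each intermediate vertex k = 0, 1, …, 2, update dist[i][j] ← min(dist[i][j], dist[i][k] + dist[k][j]). The final matrix gives, for each (i, j), the minimum total weight of any directed path from i to j (possibly empty when i = j).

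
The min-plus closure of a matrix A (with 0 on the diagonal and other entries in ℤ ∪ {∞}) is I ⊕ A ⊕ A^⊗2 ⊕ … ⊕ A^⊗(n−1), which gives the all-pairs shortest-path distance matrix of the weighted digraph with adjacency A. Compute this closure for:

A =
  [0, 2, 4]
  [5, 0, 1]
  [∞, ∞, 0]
Closure =
  [0, 2, 3]
  [5, 0, 1]
  [∞, ∞, 0]

This is the Floyd-Warshall all-pairs shortest-path computation. For each intermediate vertex k = 0, 1, …, 2, update dist[i][j] ← min(dist[i][j], dist[i][k] + dist[k][j]). The final matrix gives, for each (i, j), the minimum total weight of any directed path from i to j (possibly empty when i = j).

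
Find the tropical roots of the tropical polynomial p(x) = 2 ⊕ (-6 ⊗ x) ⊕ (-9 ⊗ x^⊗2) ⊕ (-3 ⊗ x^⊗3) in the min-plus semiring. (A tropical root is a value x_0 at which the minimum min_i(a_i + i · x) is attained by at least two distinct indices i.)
Roots: {-6, 3, 8}

Each tropical root is a break point of the lower envelope of the lines y = a_i + i · x (there are 4 lines, with slopes 0, 1, ..., 3). Only the lines that attain the minimum somewhere contribute to roots; other lines are dominated. Here the surviving (envelope) indices are i = 3, i = 2, i = 1, i = 0.
Intersections between consecutive envelope lines give the roots: for adjacent envelope indices i < j the intersection is x = (a_i − a_j) / (j − i). Reading off the sorted break points: {-6, 3, 8}.
Verification: at each break x_0, at least two indices attain the minimum of min_i(a_i + i · x_0).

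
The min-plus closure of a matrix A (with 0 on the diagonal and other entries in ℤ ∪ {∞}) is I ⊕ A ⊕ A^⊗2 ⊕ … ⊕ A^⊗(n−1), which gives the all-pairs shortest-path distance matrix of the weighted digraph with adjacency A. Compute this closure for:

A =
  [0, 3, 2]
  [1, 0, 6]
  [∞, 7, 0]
Closure =
  [0, 3, 2]
  [1, 0, 3]
  [8, 7, 0]

This is the Floyd-Warshall all-pairs shortest-path computation. For each intermediate vertex k = 0, 1, …, 2, update dist[i][j] ← min(dist[i][j], dist[i][k] + dist[k][j]). The final matrix gives, for each (i, j), the minimum total weight of any directed path from i to j (possibly empty when i = j).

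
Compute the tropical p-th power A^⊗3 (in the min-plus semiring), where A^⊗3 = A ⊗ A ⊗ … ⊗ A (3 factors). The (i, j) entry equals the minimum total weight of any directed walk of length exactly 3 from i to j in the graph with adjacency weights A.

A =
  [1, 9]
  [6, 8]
A^⊗3 =
  [3, 11]
  [8, 16]

Each entry (A^⊗3)_ij equals the minimum over all length-3 walks i = v_0 → v_1 → … → v_3 = j of Σ_t A[v_t][v_{t+1}]. For example, for (i, j) = (0, 1) we minimise over 4 possible intermediate vertex sequences; the minimum is 11, attained along the walk 0 → 0 → 0 → 1.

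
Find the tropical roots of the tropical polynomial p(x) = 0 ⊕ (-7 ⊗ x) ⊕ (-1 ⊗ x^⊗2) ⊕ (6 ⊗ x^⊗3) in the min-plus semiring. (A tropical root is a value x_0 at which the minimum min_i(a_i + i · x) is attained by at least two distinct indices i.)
Roots: {-7, -6, 7}

Each tropical root is a break point of the lower envelope of the lines y = a_i + i · x (there are 4 lines, with slopes 0, 1, ..., 3). Only the lines that attain the minimum somewhere contribute to roots; other lines are dominated. Here the surviving (envelope) indices are i = 3, i = 2, i = 1, i = 0.
Intersections between consecutive envelope lines give the roots: for adjacent envelope indices i < j the intersection is x = (a_i − a_j) / (j − i). Reading off the sorted break points: {-7, -6, 7}.
Verification: at each break x_0, at least two indices attain the minimum of min_i(a_i + i · x_0).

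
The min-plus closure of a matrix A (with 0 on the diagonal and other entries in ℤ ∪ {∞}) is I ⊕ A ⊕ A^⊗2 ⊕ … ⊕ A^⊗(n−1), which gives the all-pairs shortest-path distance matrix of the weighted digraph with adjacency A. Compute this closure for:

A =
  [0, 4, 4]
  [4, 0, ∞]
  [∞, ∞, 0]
Closure =
  [0, 4, 4]
  [4, 0, 8]
  [∞, ∞, 0]

This is the Floyd-Warshall all-pairs shortest-path computation. For each intermediate vertex k = 0, 1, …, 2, update dist[i][j] ← min(dist[i][j], dist[i][k] + dist[k][j]). The final matrix gives, for each (i, j), the minimum total weight of any directed path from i to j (possibly empty when i = j).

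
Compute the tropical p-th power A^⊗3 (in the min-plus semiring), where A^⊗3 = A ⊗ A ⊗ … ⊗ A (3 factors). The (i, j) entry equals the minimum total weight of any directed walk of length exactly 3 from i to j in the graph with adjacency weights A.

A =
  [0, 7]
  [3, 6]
A^⊗3 =
  [0, 7]
  [3, 10]

Each entry (A^⊗3)_ij equals the minimum over all length-3 walks i = v_0 → v_1 → … → v_3 = j of Σ_t A[v_t][v_{t+1}]. For example, for (i, j) = (0, 1) we minimise over 4 possible intermediate vertex sequences; the minimum is 7, attained along the walk 0 → 0 → 0 → 1.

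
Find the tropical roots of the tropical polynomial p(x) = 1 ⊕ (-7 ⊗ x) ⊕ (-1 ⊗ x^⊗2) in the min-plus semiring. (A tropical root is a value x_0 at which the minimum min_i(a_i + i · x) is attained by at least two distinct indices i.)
Roots: {-6, 8}

Each tropical root is a break point of the lower envelope of the lines y = a_i + i · x (there are 3 lines, with slopes 0, 1, ..., 2). Only the lines that attain the minimum somewhere contribute to roots; other lines are dominated. Here the surviving (envelope) indices are i = 2, i = 1, i = 0.
Intersections between consecutive envelope lines give the roots: for adjacent envelope indices i < j the intersection is x = (a_i − a_j) / (j − i). Reading off the sorted break points: {-6, 8}.
Verification: at each break x_0, at least two indices attain the minimum of min_i(a_i + i · x_0).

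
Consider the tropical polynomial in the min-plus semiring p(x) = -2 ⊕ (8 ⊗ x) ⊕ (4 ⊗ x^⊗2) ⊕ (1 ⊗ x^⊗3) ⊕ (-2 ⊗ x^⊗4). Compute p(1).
p(1) = -2

A tropical monomial a ⊗ x^⊗i evaluates to a + i · x. Evaluating each term at x = 1:
  Term 0 contributes -2 + 0 · 1 = -2
  Term 1 contributes 8 + 1 · 1 = 9
  Term 2 contributes 4 + 2 · 1 = 6
  Term 3 contributes 1 + 3 · 1 = 4
  Term 4 contributes -2 + 4 · 1 = 2
p(1) = ⊕ of these = min[-2, 9, 6, 4, 2] = -2.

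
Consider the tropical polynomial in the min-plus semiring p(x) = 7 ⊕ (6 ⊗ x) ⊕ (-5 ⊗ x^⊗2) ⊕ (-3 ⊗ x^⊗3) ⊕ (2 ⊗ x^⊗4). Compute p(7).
p(7) = 7

A tropical monomial a ⊗ x^⊗i evaluates to a + i · x. Evaluating each term at x = 7:
  Term 0 contributes 7 + 0 · 7 = 7
  Term 1 contributes 6 + 1 · 7 = 13
  Term 2 contributes -5 + 2 · 7 = 9
  Term 3 contributes -3 + 3 · 7 = 18
  Term 4 contributes 2 + 4 · 7 = 30
p(7) = ⊕ of these = min[7, 13, 9, 18, 30] = 7.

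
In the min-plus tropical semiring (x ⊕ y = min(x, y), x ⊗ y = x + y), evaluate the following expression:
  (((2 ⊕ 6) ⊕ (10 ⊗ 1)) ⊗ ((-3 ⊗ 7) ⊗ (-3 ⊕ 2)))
(((2 ⊕ 6) ⊕ (10 ⊗ 1)) ⊗ ((-3 ⊗ 7) ⊗ (-3 ⊕ 2))) = 3

Expand innermost to outermost. Recall ⊕ takes the minimum of its arguments and ⊗ takes their sum. Working out the expression (((2 ⊕ 6) ⊕ (10 ⊗ 1)) ⊗ ((-3 ⊗ 7) ⊗ (-3 ⊕ 2))) gives 3.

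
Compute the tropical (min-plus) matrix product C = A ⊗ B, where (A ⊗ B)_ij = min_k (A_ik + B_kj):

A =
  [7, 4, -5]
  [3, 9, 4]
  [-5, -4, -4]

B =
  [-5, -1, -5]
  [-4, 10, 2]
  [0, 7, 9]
A ⊗ B =
  [-5, 2, 2]
  [-2, 2, -2]
  [-10, -6, -10]

Apply the min-plus product entry-by-entry:
  C[0][0] = min over k of (A[0][0] + B[0][0] = 7 + -5 = 2, A[0][1] + B[1][0] = 4 + -4 = 0, A[0][2] + B[2][0] = -5 + 0 = -5) = -5 (attained at k = 2)
  C[0][1] = min over k of (A[0][0] + B[0][1] = 7 + -1 = 6, A[0][1] + B[1][1] = 4 + 10 = 14, A[0][2] + B[2][1] = -5 + 7 = 2) = 2 (attained at k = 2)
  C[0][2] = min over k of (A[0][0] + B[0][2] = 7 + -5 = 2, A[0][1] + B[1][2] = 4 + 2 = 6, A[0][2] + B[2][2] = -5 + 9 = 4) = 2 (attained at k = 0)
  C[1][0] = min over k of (A[1][0] + B[0][0] = 3 + -5 = -2, A[1][1] + B[1][0] = 9 + -4 = 5, A[1][2] + B[2][0] = 4 + 0 = 4) = -2 (attained at k = 0)
  C[1][1] = min over k of (A[1][0] + B[0][1] = 3 + -1 = 2, A[1][1] + B[1][1] = 9 + 10 = 19, A[1][2] + B[2][1] = 4 + 7 = 11) = 2 (attained at k = 0)
  C[1][2] = min over k of (A[1][0] + B[0][2] = 3 + -5 = -2, A[1][1] + B[1][2] = 9 + 2 = 11, A[1][2] + B[2][2] = 4 + 9 = 13) = -2 (attained at k = 0)
  C[2][0] = min over k of (A[2][0] + B[0][0] = -5 + -5 = -10, A[2][1] + B[1][0] = -4 + -4 = -8, A[2][2] + B[2][0] = -4 + 0 = -4) = -10 (attained at k = 0)
  C[2][1] = min over k of (A[2][0] + B[0][1] = -5 + -1 = -6, A[2][1] + B[1][1] = -4 + 10 = 6, A[2][2] + B[2][1] = -4 + 7 = 3) = -6 (attained at k = 0)
  C[2][2] = min over k of (A[2][0] + B[0][2] = -5 + -5 = -10, A[2][1] + B[1][2] = -4 + 2 = -2, A[2][2] + B[2][2] = -4 + 9 = 5) = -10 (attained at k = 0)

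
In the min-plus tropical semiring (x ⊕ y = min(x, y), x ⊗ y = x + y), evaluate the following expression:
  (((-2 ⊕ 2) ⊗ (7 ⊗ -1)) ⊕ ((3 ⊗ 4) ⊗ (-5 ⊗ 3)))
(((-2 ⊕ 2) ⊗ (7 ⊗ -1)) ⊕ ((3 ⊗ 4) ⊗ (-5 ⊗ 3))) = 4

Expand innermost to outermost. Recall ⊕ takes the minimum of its arguments and ⊗ takes their sum. Working out the expression (((-2 ⊕ 2) ⊗ (7 ⊗ -1)) ⊕ ((3 ⊗ 4) ⊗ (-5 ⊗ 3))) gives 4.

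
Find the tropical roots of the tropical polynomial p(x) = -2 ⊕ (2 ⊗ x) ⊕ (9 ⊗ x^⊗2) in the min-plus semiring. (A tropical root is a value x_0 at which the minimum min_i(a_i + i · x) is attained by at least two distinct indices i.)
Roots: {-7, -4}

Each tropical root is a break point of the lower envelope of the lines y = a_i + i · x (there are 3 lines, with slopes 0, 1, ..., 2). Only the lines that attain the minimum somewhere contribute to roots; other lines are dominated. Here the surviving (envelope) indices are i = 2, i = 1, i = 0.
Intersections between consecutive envelope lines give the roots: for adjacent envelope indices i < j the intersection is x = (a_i − a_j) / (j − i). Reading off the sorted break points: {-7, -4}.
Verification: at each break x_0, at least two indices attain the minimum of min_i(a_i + i · x_0).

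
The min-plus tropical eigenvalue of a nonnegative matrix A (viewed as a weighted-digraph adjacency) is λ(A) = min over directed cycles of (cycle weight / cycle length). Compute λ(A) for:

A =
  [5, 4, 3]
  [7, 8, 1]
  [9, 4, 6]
λ(A) = 5/2

Enumerate directed cycles and compute their means (weight / length). Sample:
  cycle 0 → 0: weight = 5, length = 1, mean = 5/1 ≈ 5.000
  cycle 1 → 1: weight = 8, length = 1, mean = 8/1 ≈ 8.000
  cycle 2 → 2: weight = 6, length = 1, mean = 6/1 ≈ 6.000
  cycle 0 → 1 → 0: weight = 11, length = 2, mean = 11/2 ≈ 5.500
  cycle 0 → 2 → 0: weight = 12, length = 2, mean = 12/2 ≈ 6.000
  cycle 1 → 0 → 1: weight = 11, length = 2, mean = 11/2 ≈ 5.500
Minimum mean = 2.500, attained e.g. along the cycle 1 → 2 → 1 with weight 5 and length 2. So λ(A) = 5/2 = 5/2.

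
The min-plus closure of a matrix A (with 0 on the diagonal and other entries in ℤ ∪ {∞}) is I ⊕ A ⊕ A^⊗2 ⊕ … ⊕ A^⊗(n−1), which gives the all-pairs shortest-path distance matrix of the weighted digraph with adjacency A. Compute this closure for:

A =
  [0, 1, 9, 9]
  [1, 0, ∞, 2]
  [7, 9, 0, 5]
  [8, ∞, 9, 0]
Closure =
  [0, 1, 9, 3]
  [1, 0, 10, 2]
  [7, 8, 0, 5]
  [8, 9, 9, 0]

This is the Floyd-Warshall all-pairs shortest-path computation. For each intermediate vertex k = 0, 1, …, 3, update dist[i][j] ← min(dist[i][j], dist[i][k] + dist[k][j]). The final matrix gives, for each (i, j), the minimum total weight of any directed path from i to j (possibly empty when i = j).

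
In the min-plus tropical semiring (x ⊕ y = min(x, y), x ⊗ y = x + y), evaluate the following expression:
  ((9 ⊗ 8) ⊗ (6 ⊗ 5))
((9 ⊗ 8) ⊗ (6 ⊗ 5)) = 28

Expand innermost to outermost. Recall ⊕ takes the minimum of its arguments and ⊗ takes their sum. Working out the expression ((9 ⊗ 8) ⊗ (6 ⊗ 5)) gives 28.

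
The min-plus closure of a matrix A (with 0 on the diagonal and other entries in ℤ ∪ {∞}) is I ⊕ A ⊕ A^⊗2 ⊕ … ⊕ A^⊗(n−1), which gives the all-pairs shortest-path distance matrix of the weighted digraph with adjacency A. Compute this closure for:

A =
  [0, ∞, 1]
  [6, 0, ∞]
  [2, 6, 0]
Closure =
  [0, 7, 1]
  [6, 0, 7]
  [2, 6, 0]

This is the Floyd-Warshall all-pairs shortest-path computation. For each intermediate vertex k = 0, 1, …, 2, update dist[i][j] ← min(dist[i][j], dist[i][k] + dist[k][j]). The final matrix gives, for each (i, j), the minimum total weight of any directed path from i to j (possibly empty when i = j).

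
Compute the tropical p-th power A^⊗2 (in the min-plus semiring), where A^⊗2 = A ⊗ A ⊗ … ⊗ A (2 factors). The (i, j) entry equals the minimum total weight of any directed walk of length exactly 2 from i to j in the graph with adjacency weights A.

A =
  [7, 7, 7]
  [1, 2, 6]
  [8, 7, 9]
A^⊗2 =
  [8, 9, 13]
  [3, 4, 8]
  [8, 9, 13]

Each entry (A^⊗2)_ij equals the minimum over all length-2 walks i = v_0 → v_1 → … → v_2 = j of Σ_t A[v_t][v_{t+1}]. For example, for (i, j) = (0, 2) we minimise over 3 possible intermediate vertex sequences; the minimum is 13, attained along the walk 0 → 1 → 2.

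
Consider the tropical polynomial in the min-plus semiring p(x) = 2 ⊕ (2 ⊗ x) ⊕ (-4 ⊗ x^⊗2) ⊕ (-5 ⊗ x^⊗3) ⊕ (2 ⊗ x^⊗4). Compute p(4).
p(4) = 2

A tropical monomial a ⊗ x^⊗i evaluates to a + i · x. Evaluating each term at x = 4:
  Term 0 contributes 2 + 0 · 4 = 2
  Term 1 contributes 2 + 1 · 4 = 6
  Term 2 contributes -4 + 2 · 4 = 4
  Term 3 contributes -5 + 3 · 4 = 7
  Term 4 contributes 2 + 4 · 4 = 18
p(4) = ⊕ of these = min[2, 6, 4, 7, 18] = 2.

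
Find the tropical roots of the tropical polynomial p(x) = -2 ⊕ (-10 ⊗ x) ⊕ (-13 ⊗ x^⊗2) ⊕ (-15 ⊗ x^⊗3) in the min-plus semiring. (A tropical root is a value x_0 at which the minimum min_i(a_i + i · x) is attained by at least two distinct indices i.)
Roots: {2, 3, 8}

Each tropical root is a break point of the lower envelope of the lines y = a_i + i · x (there are 4 lines, with slopes 0, 1, ..., 3). Only the lines that attain the minimum somewhere contribute to roots; other lines are dominated. Here the surviving (envelope) indices are i = 3, i = 2, i = 1, i = 0.
Intersections between consecutive envelope lines give the roots: for adjacent envelope indices i < j the intersection is x = (a_i − a_j) / (j − i). Reading off the sorted break points: {2, 3, 8}.
Verification: at each break x_0, at least two indices attain the minimum of min_i(a_i + i · x_0).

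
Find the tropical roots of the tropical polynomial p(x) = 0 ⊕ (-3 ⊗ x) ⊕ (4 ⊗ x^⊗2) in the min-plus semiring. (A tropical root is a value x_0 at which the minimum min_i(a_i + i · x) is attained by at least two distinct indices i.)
Roots: {-7, 3}

Each tropical root is a break point of the lower envelope of the lines y = a_i + i · x (there are 3 lines, with slopes 0, 1, ..., 2). Only the lines that attain the minimum somewhere contribute to roots; other lines are dominated. Here the surviving (envelope) indices are i = 2, i = 1, i = 0.
Intersections between consecutive envelope lines give the roots: for adjacent envelope indices i < j the intersection is x = (a_i − a_j) / (j − i). Reading off the sorted break points: {-7, 3}.
Verification: at each break x_0, at least two indices attain the minimum of min_i(a_i + i · x_0).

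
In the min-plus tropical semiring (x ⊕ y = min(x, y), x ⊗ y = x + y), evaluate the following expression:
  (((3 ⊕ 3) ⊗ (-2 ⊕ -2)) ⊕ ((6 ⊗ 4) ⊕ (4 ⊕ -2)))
(((3 ⊕ 3) ⊗ (-2 ⊕ -2)) ⊕ ((6 ⊗ 4) ⊕ (4 ⊕ -2))) = -2

Expand innermost to outermost. Recall ⊕ takes the minimum of its arguments and ⊗ takes their sum. Working out the expression (((3 ⊕ 3) ⊗ (-2 ⊕ -2)) ⊕ ((6 ⊗ 4) ⊕ (4 ⊕ -2))) gives -2.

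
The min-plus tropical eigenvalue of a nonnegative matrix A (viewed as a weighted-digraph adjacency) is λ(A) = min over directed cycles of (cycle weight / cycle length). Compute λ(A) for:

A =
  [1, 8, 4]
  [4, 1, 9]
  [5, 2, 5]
λ(A) = 1

Enumerate directed cycles and compute their means (weight / length). Sample:
  cycle 0 → 0: weight = 1, length = 1, mean = 1/1 ≈ 1.000
  cycle 1 → 1: weight = 1, length = 1, mean = 1/1 ≈ 1.000
  cycle 2 → 2: weight = 5, length = 1, mean = 5/1 ≈ 5.000
  cycle 0 → 1 → 0: weight = 12, length = 2, mean = 12/2 ≈ 6.000
  cycle 0 → 2 → 0: weight = 9, length = 2, mean = 9/2 ≈ 4.500
  cycle 1 → 0 → 1: weight = 12, length = 2, mean = 12/2 ≈ 6.000
Minimum mean = 1.000, attained e.g. along the cycle 0 → 0 with weight 1 and length 1. So λ(A) = 1/1 = 1.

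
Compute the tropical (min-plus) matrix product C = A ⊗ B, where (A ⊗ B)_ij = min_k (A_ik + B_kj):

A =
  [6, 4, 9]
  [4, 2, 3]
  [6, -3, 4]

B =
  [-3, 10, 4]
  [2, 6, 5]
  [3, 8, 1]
A ⊗ B =
  [3, 10, 9]
  [1, 8, 4]
  [-1, 3, 2]

Apply the min-plus product entry-by-entry:
  C[0][0] = min over k of (A[0][0] + B[0][0] = 6 + -3 = 3, A[0][1] + B[1][0] = 4 + 2 = 6, A[0][2] + B[2][0] = 9 + 3 = 12) = 3 (attained at k = 0)
  C[0][1] = min over k of (A[0][0] + B[0][1] = 6 + 10 = 16, A[0][1] + B[1][1] = 4 + 6 = 10, A[0][2] + B[2][1] = 9 + 8 = 17) = 10 (attained at k = 1)
  C[0][2] = min over k of (A[0][0] + B[0][2] = 6 + 4 = 10, A[0][1] + B[1][2] = 4 + 5 = 9, A[0][2] + B[2][2] = 9 + 1 = 10) = 9 (attained at k = 1)
  C[1][0] = min over k of (A[1][0] + B[0][0] = 4 + -3 = 1, A[1][1] + B[1][0] = 2 + 2 = 4, A[1][2] + B[2][0] = 3 + 3 = 6) = 1 (attained at k = 0)
  C[1][1] = min over k of (A[1][0] + B[0][1] = 4 + 10 = 14, A[1][1] + B[1][1] = 2 + 6 = 8, A[1][2] + B[2][1] = 3 + 8 = 11) = 8 (attained at k = 1)
  C[1][2] = min over k of (A[1][0] + B[0][2] = 4 + 4 = 8, A[1][1] + B[1][2] = 2 + 5 = 7, A[1][2] + B[2][2] = 3 + 1 = 4) = 4 (attained at k = 2)
  C[2][0] = min over k of (A[2][0] + B[0][0] = 6 + -3 = 3, A[2][1] + B[1][0] = -3 + 2 = -1, A[2][2] + B[2][0] = 4 + 3 = 7) = -1 (attained at k = 1)
  C[2][1] = min over k of (A[2][0] + B[0][1] = 6 + 10 = 16, A[2][1] + B[1][1] = -3 + 6 = 3, A[2][2] + B[2][1] = 4 + 8 = 12) = 3 (attained at k = 1)
  C[2][2] = min over k of (A[2][0] + B[0][2] = 6 + 4 = 10, A[2][1] + B[1][2] = -3 + 5 = 2, A[2][2] + B[2][2] = 4 + 1 = 5) = 2 (attained at k = 1)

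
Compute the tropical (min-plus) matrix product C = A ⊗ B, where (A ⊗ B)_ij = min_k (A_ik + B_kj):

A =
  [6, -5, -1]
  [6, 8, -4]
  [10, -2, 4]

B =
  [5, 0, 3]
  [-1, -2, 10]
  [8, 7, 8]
A ⊗ B =
  [-6, -7, 5]
  [4, 3, 4]
  [-3, -4, 8]

Apply the min-plus product entry-by-entry:
  C[0][0] = min over k of (A[0][0] + B[0][0] = 6 + 5 = 11, A[0][1] + B[1][0] = -5 + -1 = -6, A[0][2] + B[2][0] = -1 + 8 = 7) = -6 (attained at k = 1)
  C[0][1] = min over k of (A[0][0] + B[0][1] = 6 + 0 = 6, A[0][1] + B[1][1] = -5 + -2 = -7, A[0][2] + B[2][1] = -1 + 7 = 6) = -7 (attained at k = 1)
  C[0][2] = min over k of (A[0][0] + B[0][2] = 6 + 3 = 9, A[0][1] + B[1][2] = -5 + 10 = 5, A[0][2] + B[2][2] = -1 + 8 = 7) = 5 (attained at k = 1)
  C[1][0] = min over k of (A[1][0] + B[0][0] = 6 + 5 = 11, A[1][1] + B[1][0] = 8 + -1 = 7, A[1][2] + B[2][0] = -4 + 8 = 4) = 4 (attained at k = 2)
  C[1][1] = min over k of (A[1][0] + B[0][1] = 6 + 0 = 6, A[1][1] + B[1][1] = 8 + -2 = 6, A[1][2] + B[2][1] = -4 + 7 = 3) = 3 (attained at k = 2)
  C[1][2] = min over k of (A[1][0] + B[0][2] = 6 + 3 = 9, A[1][1] + B[1][2] = 8 + 10 = 18, A[1][2] + B[2][2] = -4 + 8 = 4) = 4 (attained at k = 2)
  C[2][0] = min over k of (A[2][0] + B[0][0] = 10 + 5 = 15, A[2][1] + B[1][0] = -2 + -1 = -3, A[2][2] + B[2][0] = 4 + 8 = 12) = -3 (attained at k = 1)
  C[2][1] = min over k of (A[2][0] + B[0][1] = 10 + 0 = 10, A[2][1] + B[1][1] = -2 + -2 = -4, A[2][2] + B[2][1] = 4 + 7 = 11) = -4 (attained at k = 1)
  C[2][2] = min over k of (A[2][0] + B[0][2] = 10 + 3 = 13, A[2][1] + B[1][2] = -2 + 10 = 8, A[2][2] + B[2][2] = 4 + 8 = 12) = 8 (attained at k = 1)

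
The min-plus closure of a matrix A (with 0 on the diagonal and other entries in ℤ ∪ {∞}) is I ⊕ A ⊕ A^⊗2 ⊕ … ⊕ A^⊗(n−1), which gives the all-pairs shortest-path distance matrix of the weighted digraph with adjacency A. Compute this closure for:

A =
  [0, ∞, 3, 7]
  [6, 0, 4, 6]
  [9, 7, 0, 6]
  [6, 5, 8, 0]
Closure =
  [0, 10, 3, 7]
  [6, 0, 4, 6]
  [9, 7, 0, 6]
  [6, 5, 8, 0]

This is the Floyd-Warshall all-pairs shortest-path computation. For each intermediate vertex k = 0, 1, …, 3, update dist[i][j] ← min(dist[i][j], dist[i][k] + dist[k][j]). The final matrix gives, for each (i, j), the minimum total weight of any directed path from i to j (possibly empty when i = j).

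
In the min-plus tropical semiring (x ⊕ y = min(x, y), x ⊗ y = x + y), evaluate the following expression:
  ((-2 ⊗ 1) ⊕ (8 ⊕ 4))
((-2 ⊗ 1) ⊕ (8 ⊕ 4)) = -1

Expand innermost to outermost. Recall ⊕ takes the minimum of its arguments and ⊗ takes their sum. Working out the expression ((-2 ⊗ 1) ⊕ (8 ⊕ 4)) gives -1.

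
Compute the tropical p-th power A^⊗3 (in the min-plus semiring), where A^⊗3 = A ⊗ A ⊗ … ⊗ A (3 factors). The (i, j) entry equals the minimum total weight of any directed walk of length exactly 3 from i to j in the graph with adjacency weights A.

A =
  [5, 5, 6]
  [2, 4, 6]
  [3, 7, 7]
A^⊗3 =
  [11, 12, 13]
  [9, 11, 12]
  [10, 12, 14]

Each entry (A^⊗3)_ij equals the minimum over all length-3 walks i = v_0 → v_1 → … → v_3 = j of Σ_t A[v_t][v_{t+1}]. For example, for (i, j) = (0, 2) we minimise over 9 possible intermediate vertex sequences; the minimum is 13, attained along the walk 0 → 1 → 0 → 2.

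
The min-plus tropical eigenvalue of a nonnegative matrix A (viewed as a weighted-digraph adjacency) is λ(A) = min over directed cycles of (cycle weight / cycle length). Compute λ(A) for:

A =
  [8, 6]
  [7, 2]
λ(A) = 2

Enumerate directed cycles and compute their means (weight / length). Sample:
  cycle 0 → 0: weight = 8, length = 1, mean = 8/1 ≈ 8.000
  cycle 1 → 1: weight = 2, length = 1, mean = 2/1 ≈ 2.000
  cycle 0 → 1 → 0: weight = 13, length = 2, mean = 13/2 ≈ 6.500
  cycle 1 → 0 → 1: weight = 13, length = 2, mean = 13/2 ≈ 6.500
Minimum mean = 2.000, attained e.g. along the cycle 1 → 1 with weight 2 and length 1. So λ(A) = 2/1 = 2.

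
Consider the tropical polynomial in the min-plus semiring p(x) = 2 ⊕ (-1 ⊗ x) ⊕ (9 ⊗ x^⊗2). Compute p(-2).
p(-2) = -3

A tropical monomial a ⊗ x^⊗i evaluates to a + i · x. Evaluating each term at x = -2:
  Term 0 contributes 2 + 0 · -2 = 2
  Term 1 contributes -1 + 1 · -2 = -3
  Term 2 contributes 9 + 2 · -2 = 5
p(-2) = ⊕ of these = min[2, -3, 5] = -3.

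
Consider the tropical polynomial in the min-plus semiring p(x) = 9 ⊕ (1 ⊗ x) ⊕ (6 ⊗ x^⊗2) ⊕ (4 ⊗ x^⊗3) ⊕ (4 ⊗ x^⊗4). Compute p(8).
p(8) = 9

A tropical monomial a ⊗ x^⊗i evaluates to a + i · x. Evaluating each term at x = 8:
  Term 0 contributes 9 + 0 · 8 = 9
  Term 1 contributes 1 + 1 · 8 = 9
  Term 2 contributes 6 + 2 · 8 = 22
  Term 3 contributes 4 + 3 · 8 = 28
  Term 4 contributes 4 + 4 · 8 = 36
p(8) = ⊕ of these = min[9, 9, 22, 28, 36] = 9.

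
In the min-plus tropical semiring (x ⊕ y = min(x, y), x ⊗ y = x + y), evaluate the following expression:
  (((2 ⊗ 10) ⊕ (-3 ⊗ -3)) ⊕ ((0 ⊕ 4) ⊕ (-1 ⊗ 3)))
(((2 ⊗ 10) ⊕ (-3 ⊗ -3)) ⊕ ((0 ⊕ 4) ⊕ (-1 ⊗ 3))) = -6

Expand innermost to outermost. Recall ⊕ takes the minimum of its arguments and ⊗ takes their sum. Working out the expression (((2 ⊗ 10) ⊕ (-3 ⊗ -3)) ⊕ ((0 ⊕ 4) ⊕ (-1 ⊗ 3))) gives -6.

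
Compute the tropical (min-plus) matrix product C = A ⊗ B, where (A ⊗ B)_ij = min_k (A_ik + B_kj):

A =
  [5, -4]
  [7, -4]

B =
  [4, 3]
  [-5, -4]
A ⊗ B =
  [-9, -8]
  [-9, -8]

Apply the min-plus product entry-by-entry:
  C[0][0] = min over k of (A[0][0] + B[0][0] = 5 + 4 = 9, A[0][1] + B[1][0] = -4 + -5 = -9) = -9 (attained at k = 1)
  C[0][1] = min over k of (A[0][0] + B[0][1] = 5 + 3 = 8, A[0][1] + B[1][1] = -4 + -4 = -8) = -8 (attained at k = 1)
  C[1][0] = min over k of (A[1][0] + B[0][0] = 7 + 4 = 11, A[1][1] + B[1][0] = -4 + -5 = -9) = -9 (attained at k = 1)
  C[1][1] = min over k of (A[1][0] + B[0][1] = 7 + 3 = 10, A[1][1] + B[1][1] = -4 + -4 = -8) = -8 (attained at k = 1)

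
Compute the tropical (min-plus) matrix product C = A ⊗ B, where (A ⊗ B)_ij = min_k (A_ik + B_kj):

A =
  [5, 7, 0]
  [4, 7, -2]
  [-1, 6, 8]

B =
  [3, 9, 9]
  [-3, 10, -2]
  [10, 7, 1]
A ⊗ B =
  [4, 7, 1]
  [4, 5, -1]
  [2, 8, 4]

Apply the min-plus product entry-by-entry:
  C[0][0] = min over k of (A[0][0] + B[0][0] = 5 + 3 = 8, A[0][1] + B[1][0] = 7 + -3 = 4, A[0][2] + B[2][0] = 0 + 10 = 10) = 4 (attained at k = 1)
  C[0][1] = min over k of (A[0][0] + B[0][1] = 5 + 9 = 14, A[0][1] + B[1][1] = 7 + 10 = 17, A[0][2] + B[2][1] = 0 + 7 = 7) = 7 (attained at k = 2)
  C[0][2] = min over k of (A[0][0] + B[0][2] = 5 + 9 = 14, A[0][1] + B[1][2] = 7 + -2 = 5, A[0][2] + B[2][2] = 0 + 1 = 1) = 1 (attained at k = 2)
  C[1][0] = min over k of (A[1][0] + B[0][0] = 4 + 3 = 7, A[1][1] + B[1][0] = 7 + -3 = 4, A[1][2] + B[2][0] = -2 + 10 = 8) = 4 (attained at k = 1)
  C[1][1] = min over k of (A[1][0] + B[0][1] = 4 + 9 = 13, A[1][1] + B[1][1] = 7 + 10 = 17, A[1][2] + B[2][1] = -2 + 7 = 5) = 5 (attained at k = 2)
  C[1][2] = min over k of (A[1][0] + B[0][2] = 4 + 9 = 13, A[1][1] + B[1][2] = 7 + -2 = 5, A[1][2] + B[2][2] = -2 + 1 = -1) = -1 (attained at k = 2)
  C[2][0] = min over k of (A[2][0] + B[0][0] = -1 + 3 = 2, A[2][1] + B[1][0] = 6 + -3 = 3, A[2][2] + B[2][0] = 8 + 10 = 18) = 2 (attained at k = 0)
  C[2][1] = min over k of (A[2][0] + B[0][1] = -1 + 9 = 8, A[2][1] + B[1][1] = 6 + 10 = 16, A[2][2] + B[2][1] = 8 + 7 = 15) = 8 (attained at k = 0)
  C[2][2] = min over k of (A[2][0] + B[0][2] = -1 + 9 = 8, A[2][1] + B[1][2] = 6 + -2 = 4, A[2][2] + B[2][2] = 8 + 1 = 9) = 4 (attained at k = 1)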